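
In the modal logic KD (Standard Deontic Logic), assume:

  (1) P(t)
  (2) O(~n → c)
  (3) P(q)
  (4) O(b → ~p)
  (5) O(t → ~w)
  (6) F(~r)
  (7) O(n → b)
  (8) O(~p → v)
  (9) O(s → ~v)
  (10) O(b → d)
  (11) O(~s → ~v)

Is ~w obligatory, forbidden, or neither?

Premise 5 is O(t → ~w), but O(t) is not derivable from the premises (the permission P(t) asserts only ~O(~t), not O(t)), so it does not yield O(~w).
No premise or chain of K-axiom applications forces O(~w), and none forces O(w). So ~w is neither obligatory nor forbidden under these norms.

Neither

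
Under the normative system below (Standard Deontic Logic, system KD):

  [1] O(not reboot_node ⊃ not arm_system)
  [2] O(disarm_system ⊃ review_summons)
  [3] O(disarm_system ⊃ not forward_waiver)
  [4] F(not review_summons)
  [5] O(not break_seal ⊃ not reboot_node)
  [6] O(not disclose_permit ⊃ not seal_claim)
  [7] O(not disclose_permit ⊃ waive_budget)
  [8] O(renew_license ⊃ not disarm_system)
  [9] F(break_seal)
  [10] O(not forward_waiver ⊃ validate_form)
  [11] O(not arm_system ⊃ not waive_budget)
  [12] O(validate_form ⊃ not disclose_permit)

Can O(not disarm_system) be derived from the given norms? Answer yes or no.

Premise 9 is F(break_seal), i.e. O(not break_seal).
From O(not break_seal) and premise 5, O(not break_seal ⊃ not reboot_node), we obtain O(not reboot_node).
From O(not reboot_node) and premise 1, O(not reboot_node ⊃ not arm_system), we obtain O(not arm_system).
With premise 11, O(not arm_system ⊃ not waive_budget), the K-axiom yields O(not waive_budget).
Premise 7 is O(not disclose_permit ⊃ waive_budget); contrapositively O(not waive_budget ⊃ disclose_permit). Since O(not waive_budget) holds, K gives O(disclose_permit).
Premise 12, O(validate_form ⊃ not disclose_permit), contraposes to O(disclose_permit ⊃ not validate_form); with O(disclose_permit) we get O(not validate_form).
The contrapositive of premise 10 (O(not forward_waiver ⊃ validate_form)) is O(not validate_form ⊃ forward_waiver), and O(not validate_form) is already established, so O(forward_waiver).
Premise 3, O(disarm_system ⊃ not forward_waiver), contraposes to O(forward_waiver ⊃ not disarm_system); with O(forward_waiver) we get O(not disarm_system).
Premises 2, 4, 6, 8 do not contribute to this derivation.
So O(not disarm_system) follows.

Yes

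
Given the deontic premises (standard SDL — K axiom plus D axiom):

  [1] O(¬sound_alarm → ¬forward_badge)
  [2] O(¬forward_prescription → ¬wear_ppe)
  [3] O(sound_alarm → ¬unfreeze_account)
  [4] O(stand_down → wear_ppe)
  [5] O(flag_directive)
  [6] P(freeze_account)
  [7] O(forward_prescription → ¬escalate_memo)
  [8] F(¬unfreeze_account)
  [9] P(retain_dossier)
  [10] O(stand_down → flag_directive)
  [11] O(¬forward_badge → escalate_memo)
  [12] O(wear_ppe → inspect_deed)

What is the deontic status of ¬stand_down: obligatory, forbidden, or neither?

F(¬unfreeze_account) at premise 8 means O(unfreeze_account).
Premise 3, O(sound_alarm → ¬unfreeze_account), contraposes to O(unfreeze_account → ¬sound_alarm); with O(unfreeze_account) we get O(¬sound_alarm).
Premise 1 is O(¬sound_alarm → ¬forward_badge); since O(¬sound_alarm), deontic closure gives O(¬forward_badge).
From O(¬forward_badge) and premise 11, O(¬forward_badge → escalate_memo), we obtain O(escalate_memo).
The contrapositive of premise 7 (O(forward_prescription → ¬escalate_memo)) is O(escalate_memo → ¬forward_prescription), and O(escalate_memo) is already established, so O(¬forward_prescription).
Applying K to premise 2 (O(¬forward_prescription → ¬wear_ppe)) and O(¬forward_prescription) yields O(¬wear_ppe).
The contrapositive of premise 4 (O(stand_down → wear_ppe)) is O(¬wear_ppe → ¬stand_down), and O(¬wear_ppe) is already established, so O(¬stand_down).
Premises 5, 6, 9, 10, 12 do not contribute to this derivation.
Hence ¬stand_down is obligatory.

Obligatory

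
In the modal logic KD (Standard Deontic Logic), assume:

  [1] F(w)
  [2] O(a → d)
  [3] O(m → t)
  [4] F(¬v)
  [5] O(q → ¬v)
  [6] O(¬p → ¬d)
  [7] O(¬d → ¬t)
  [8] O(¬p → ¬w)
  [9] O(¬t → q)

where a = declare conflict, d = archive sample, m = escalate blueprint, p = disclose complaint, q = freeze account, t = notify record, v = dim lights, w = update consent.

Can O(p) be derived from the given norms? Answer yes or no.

F(¬v) at premise 4 means O(v).
The contrapositive of premise 5 (O(q → ¬v)) is O(v → ¬q), and O(v) is already established, so O(¬q).
Premise 9 is O(¬t → q); contrapositively O(¬q → t). Since O(¬q) holds, K gives O(t).
Premise 7, O(¬d → ¬t), contraposes to O(t → d); with O(t) we get O(d).
Premise 6, O(¬p → ¬d), contraposes to O(d → p); with O(d) we get O(p).
Premises 1, 2, 3, 8 do not contribute to this derivation.
So O(p) follows.

Yes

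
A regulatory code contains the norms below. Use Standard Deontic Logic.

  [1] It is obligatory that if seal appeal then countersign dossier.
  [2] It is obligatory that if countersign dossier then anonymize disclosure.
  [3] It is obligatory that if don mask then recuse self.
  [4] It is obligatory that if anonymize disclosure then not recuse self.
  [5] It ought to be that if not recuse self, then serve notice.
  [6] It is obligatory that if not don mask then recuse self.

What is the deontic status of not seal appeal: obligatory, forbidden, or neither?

By case analysis on don_mask: premise 3 gives O(don_mask → recuse_self) and premise 6 gives O(¬don_mask → recuse_self), so O(recuse_self) either way.
Premise 4 is O(anonymize_disclosure → ¬recuse_self); contrapositively O(recuse_self → ¬anonymize_disclosure). Since O(recuse_self) holds, K gives O(¬anonymize_disclosure).
Premise 2, O(countersign_dossier → anonymize_disclosure), contraposes to O(¬anonymize_disclosure → ¬countersign_dossier); with O(¬anonymize_disclosure) we get O(¬countersign_dossier).
Premise 1 is O(seal_appeal → countersign_dossier); contrapositively O(¬countersign_dossier → ¬seal_appeal). Since O(¬countersign_dossier) holds, K gives O(¬seal_appeal).
Premise 5 does not contribute to this derivation.
Hence ¬seal_appeal is obligatory.

Obligatory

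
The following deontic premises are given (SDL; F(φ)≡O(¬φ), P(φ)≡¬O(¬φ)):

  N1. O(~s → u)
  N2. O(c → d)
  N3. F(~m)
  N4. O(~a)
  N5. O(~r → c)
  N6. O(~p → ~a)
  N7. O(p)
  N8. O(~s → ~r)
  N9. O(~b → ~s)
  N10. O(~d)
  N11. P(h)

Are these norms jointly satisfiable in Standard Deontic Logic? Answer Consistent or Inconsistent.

Premise 6 is O(~p → ~a); even if O(~a) held, inferring O(~p) would be affirming the consequent — invalid.
So O(~p) is not derivable, and the apparent clash with O(p) does not arise.
A world satisfying every obligation exists (e.g. a=false, b=true, c=false, d=false, h=false, m=true, p=true, r=true, s=true, u=false); no atom is both obligatory and forbidden, so the set is consistent.

Consistent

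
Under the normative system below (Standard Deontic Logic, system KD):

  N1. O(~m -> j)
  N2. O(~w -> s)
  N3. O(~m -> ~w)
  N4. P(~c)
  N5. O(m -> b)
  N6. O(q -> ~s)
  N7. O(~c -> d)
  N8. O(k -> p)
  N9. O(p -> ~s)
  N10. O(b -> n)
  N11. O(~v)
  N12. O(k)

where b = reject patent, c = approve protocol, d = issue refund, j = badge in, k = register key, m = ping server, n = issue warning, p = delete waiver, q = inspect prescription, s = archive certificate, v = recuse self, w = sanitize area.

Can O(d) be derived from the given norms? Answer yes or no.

Premise 7 is O(~c -> d), but O(~c) is not derivable from the premises (the permission P(~c) asserts only ~O(c), not O(~c)), so it does not yield O(d).
No other premise forces O(d). An ideal world satisfying every premise can still have d false, so O(d) is not derivable.

No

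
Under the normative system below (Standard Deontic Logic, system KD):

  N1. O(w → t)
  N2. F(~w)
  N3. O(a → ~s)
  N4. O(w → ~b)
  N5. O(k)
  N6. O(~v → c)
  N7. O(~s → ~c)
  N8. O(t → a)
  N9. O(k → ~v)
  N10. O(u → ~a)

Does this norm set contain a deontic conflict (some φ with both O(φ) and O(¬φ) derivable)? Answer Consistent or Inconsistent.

Inconsistent

From premise 5 we have O(k).
Applying K to premise 9 (O(k → ~v)) and O(k) yields O(~v).
Applying K to premise 6 (O(~v → c)) and O(~v) yields O(c).
The contrapositive of premise 7 (O(~s → ~c)) is O(c → s), and O(c) is already established, so O(s).
Premise 3 is O(a → ~s); contrapositively O(s → ~a). Since O(s) holds, K gives O(~a).
Premise 8, O(t → a), contraposes to O(~a → ~t); with O(~a) we get O(~t).
Premise 1, O(w → t), contraposes to O(~t → ~w); with O(~t) we get O(~w).
Yet premise 2 is F(~w), i.e. O(w).
We now have both O(~w) and O(w) — w is simultaneously obligatory and forbidden, violating the D-axiom.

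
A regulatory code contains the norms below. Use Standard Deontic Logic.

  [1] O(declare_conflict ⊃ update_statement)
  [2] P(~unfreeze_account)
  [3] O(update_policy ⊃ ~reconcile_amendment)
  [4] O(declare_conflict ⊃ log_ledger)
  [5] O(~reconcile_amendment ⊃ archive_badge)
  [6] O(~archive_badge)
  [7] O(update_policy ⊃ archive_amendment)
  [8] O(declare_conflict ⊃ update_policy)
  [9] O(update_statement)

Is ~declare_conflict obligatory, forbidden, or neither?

Obligatory

Premise 6 states O(~archive_badge) outright.
Premise 5 is O(~reconcile_amendment ⊃ archive_badge); contrapositively O(~archive_badge ⊃ reconcile_amendment). Since O(~archive_badge) holds, K gives O(reconcile_amendment).
Premise 3 is O(update_policy ⊃ ~reconcile_amendment); contrapositively O(reconcile_amendment ⊃ ~update_policy). Since O(reconcile_amendment) holds, K gives O(~update_policy).
Premise 8, O(declare_conflict ⊃ update_policy), contraposes to O(~update_policy ⊃ ~declare_conflict); with O(~update_policy) we get O(~declare_conflict).
Premises 1, 2, 4, 7, 9 do not contribute to this derivation.
Hence ~declare_conflict is obligatory.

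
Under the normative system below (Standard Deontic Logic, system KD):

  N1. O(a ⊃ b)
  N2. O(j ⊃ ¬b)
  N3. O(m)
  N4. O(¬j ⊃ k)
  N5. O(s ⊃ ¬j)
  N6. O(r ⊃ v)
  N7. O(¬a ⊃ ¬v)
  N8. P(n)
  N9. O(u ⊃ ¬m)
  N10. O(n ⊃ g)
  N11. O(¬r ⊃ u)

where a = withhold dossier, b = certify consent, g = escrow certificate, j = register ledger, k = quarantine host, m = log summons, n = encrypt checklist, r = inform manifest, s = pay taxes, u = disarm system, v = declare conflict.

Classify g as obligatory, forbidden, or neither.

Neither

Premise 10 is O(n ⊃ g), but O(n) is not derivable from the premises (the permission P(n) asserts only ¬O(¬n), not O(n)), so it does not yield O(g).
No premise or chain of K-axiom applications forces O(g), and none forces O(¬g). So g is neither obligatory nor forbidden under these norms.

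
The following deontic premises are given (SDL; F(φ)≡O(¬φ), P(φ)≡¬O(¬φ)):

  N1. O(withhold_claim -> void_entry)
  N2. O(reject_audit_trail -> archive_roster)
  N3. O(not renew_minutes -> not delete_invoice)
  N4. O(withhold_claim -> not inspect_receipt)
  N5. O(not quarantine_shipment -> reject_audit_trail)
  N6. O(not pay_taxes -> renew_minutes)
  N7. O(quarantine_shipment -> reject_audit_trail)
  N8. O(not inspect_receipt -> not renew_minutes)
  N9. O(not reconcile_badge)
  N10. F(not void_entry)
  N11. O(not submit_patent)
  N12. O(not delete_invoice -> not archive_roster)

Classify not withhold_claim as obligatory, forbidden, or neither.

Obligatory

Premises 7 and 5 cover both cases: O(quarantine_shipment -> reject_audit_trail) and O(not quarantine_shipment -> reject_audit_trail). Since quarantine_shipment ∨ not quarantine_shipment is a tautology, O(reject_audit_trail) follows.
From O(reject_audit_trail) and premise 2, O(reject_audit_trail -> archive_roster), we obtain O(archive_roster).
Premise 12, O(not delete_invoice -> not archive_roster), contraposes to O(archive_roster -> delete_invoice); with O(archive_roster) we get O(delete_invoice).
The contrapositive of premise 3 (O(not renew_minutes -> not delete_invoice)) is O(delete_invoice -> renew_minutes), and O(delete_invoice) is already established, so O(renew_minutes).
The contrapositive of premise 8 (O(not inspect_receipt -> not renew_minutes)) is O(renew_minutes -> inspect_receipt), and O(renew_minutes) is already established, so O(inspect_receipt).
The contrapositive of premise 4 (O(withhold_claim -> not inspect_receipt)) is O(inspect_receipt -> not withhold_claim), and O(inspect_receipt) is already established, so O(not withhold_claim).
Premises 1, 6, 9, 10, 11 do not contribute to this derivation.
Hence not withhold_claim is obligatory.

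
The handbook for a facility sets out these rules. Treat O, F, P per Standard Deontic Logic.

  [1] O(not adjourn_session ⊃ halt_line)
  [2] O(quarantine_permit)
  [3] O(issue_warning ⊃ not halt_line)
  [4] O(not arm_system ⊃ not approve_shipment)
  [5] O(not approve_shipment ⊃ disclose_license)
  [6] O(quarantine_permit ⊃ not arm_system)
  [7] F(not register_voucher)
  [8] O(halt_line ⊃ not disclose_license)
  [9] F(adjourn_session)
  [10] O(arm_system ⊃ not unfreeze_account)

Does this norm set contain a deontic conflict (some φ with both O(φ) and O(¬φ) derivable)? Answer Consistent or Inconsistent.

Premise 2 gives O(quarantine_permit).
Premise 6 is O(quarantine_permit ⊃ not arm_system); since O(quarantine_permit), deontic closure gives O(not arm_system).
Premise 4 is O(not arm_system ⊃ not approve_shipment); since O(not arm_system), deontic closure gives O(not approve_shipment).
Premise 5 is O(not approve_shipment ⊃ disclose_license); since O(not approve_shipment), deontic closure gives O(disclose_license).
The contrapositive of premise 8 (O(halt_line ⊃ not disclose_license)) is O(disclose_license ⊃ not halt_line), and O(disclose_license) is already established, so O(not halt_line).
Premise 1 is O(not adjourn_session ⊃ halt_line); contrapositively O(not halt_line ⊃ adjourn_session). Since O(not halt_line) holds, K gives O(adjourn_session).
But premise 9, F(adjourn_session), means O(not adjourn_session).
We now have both O(adjourn_session) and O(not adjourn_session) — adjourn_session is simultaneously obligatory and forbidden, violating the D-axiom.

Inconsistent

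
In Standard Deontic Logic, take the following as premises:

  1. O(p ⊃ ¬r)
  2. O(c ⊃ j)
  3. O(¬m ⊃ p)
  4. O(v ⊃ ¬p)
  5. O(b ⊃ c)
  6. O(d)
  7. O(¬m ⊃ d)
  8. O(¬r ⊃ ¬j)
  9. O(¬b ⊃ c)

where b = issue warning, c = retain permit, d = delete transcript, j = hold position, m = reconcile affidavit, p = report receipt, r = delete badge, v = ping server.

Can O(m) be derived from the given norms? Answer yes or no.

Yes

By case analysis on b: premise 5 gives O(b ⊃ c) and premise 9 gives O(¬b ⊃ c), so O(c) either way.
Applying K to premise 2 (O(c ⊃ j)) and O(c) yields O(j).
The contrapositive of premise 8 (O(¬r ⊃ ¬j)) is O(j ⊃ r), and O(j) is already established, so O(r).
The contrapositive of premise 1 (O(p ⊃ ¬r)) is O(r ⊃ ¬p), and O(r) is already established, so O(¬p).
Premise 3 is O(¬m ⊃ p); contrapositively O(¬p ⊃ m). Since O(¬p) holds, K gives O(m).
Premises 4, 6, 7 do not contribute to this derivation.
So O(m) follows.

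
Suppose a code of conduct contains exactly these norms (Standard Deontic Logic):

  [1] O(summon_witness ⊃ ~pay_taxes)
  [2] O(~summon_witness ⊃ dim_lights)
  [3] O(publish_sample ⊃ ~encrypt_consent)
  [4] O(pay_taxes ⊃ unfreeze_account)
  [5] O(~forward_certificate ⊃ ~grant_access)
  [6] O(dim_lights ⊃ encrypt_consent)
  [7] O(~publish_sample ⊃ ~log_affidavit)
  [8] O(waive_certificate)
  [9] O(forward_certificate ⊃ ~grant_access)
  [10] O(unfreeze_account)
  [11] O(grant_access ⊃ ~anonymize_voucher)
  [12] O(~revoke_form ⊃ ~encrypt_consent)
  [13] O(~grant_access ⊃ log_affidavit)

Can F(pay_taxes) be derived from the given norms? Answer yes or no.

Premises 5 and 9 are O(~forward_certificate ⊃ ~grant_access) and O(forward_certificate ⊃ ~grant_access); every ideal world satisfies ~forward_certificate or forward_certificate, so in either case ~grant_access holds — hence O(~grant_access).
With premise 13, O(~grant_access ⊃ log_affidavit), the K-axiom yields O(log_affidavit).
The contrapositive of premise 7 (O(~publish_sample ⊃ ~log_affidavit)) is O(log_affidavit ⊃ publish_sample), and O(log_affidavit) is already established, so O(publish_sample).
From O(publish_sample) and premise 3, O(publish_sample ⊃ ~encrypt_consent), we obtain O(~encrypt_consent).
Premise 6 is O(dim_lights ⊃ encrypt_consent); contrapositively O(~encrypt_consent ⊃ ~dim_lights). Since O(~encrypt_consent) holds, K gives O(~dim_lights).
Premise 2 is O(~summon_witness ⊃ dim_lights); contrapositively O(~dim_lights ⊃ summon_witness). Since O(~dim_lights) holds, K gives O(summon_witness).
With premise 1, O(summon_witness ⊃ ~pay_taxes), the K-axiom yields O(~pay_taxes).
Premises 4, 8, 10, 11, 12 do not contribute to this derivation.
So O(~pay_taxes) holds, i.e. F(pay_taxes). The claim follows.

Yes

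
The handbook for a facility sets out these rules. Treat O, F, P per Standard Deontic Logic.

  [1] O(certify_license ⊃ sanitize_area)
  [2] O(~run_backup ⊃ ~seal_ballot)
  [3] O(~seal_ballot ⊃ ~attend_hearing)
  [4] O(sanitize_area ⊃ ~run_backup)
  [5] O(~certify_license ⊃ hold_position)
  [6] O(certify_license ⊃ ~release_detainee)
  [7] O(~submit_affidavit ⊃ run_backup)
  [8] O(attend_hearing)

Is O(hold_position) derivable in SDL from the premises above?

Premise 8 gives O(attend_hearing).
Premise 3 is O(~seal_ballot ⊃ ~attend_hearing); contrapositively O(attend_hearing ⊃ seal_ballot). Since O(attend_hearing) holds, K gives O(seal_ballot).
Premise 2, O(~run_backup ⊃ ~seal_ballot), contraposes to O(seal_ballot ⊃ run_backup); with O(seal_ballot) we get O(run_backup).
The contrapositive of premise 4 (O(sanitize_area ⊃ ~run_backup)) is O(run_backup ⊃ ~sanitize_area), and O(run_backup) is already established, so O(~sanitize_area).
Premise 1 is O(certify_license ⊃ sanitize_area); contrapositively O(~sanitize_area ⊃ ~certify_license). Since O(~sanitize_area) holds, K gives O(~certify_license).
From O(~certify_license) and premise 5, O(~certify_license ⊃ hold_position), we obtain O(hold_position).
Premises 6, 7 do not contribute to this derivation.
So O(hold_position) follows.

Yes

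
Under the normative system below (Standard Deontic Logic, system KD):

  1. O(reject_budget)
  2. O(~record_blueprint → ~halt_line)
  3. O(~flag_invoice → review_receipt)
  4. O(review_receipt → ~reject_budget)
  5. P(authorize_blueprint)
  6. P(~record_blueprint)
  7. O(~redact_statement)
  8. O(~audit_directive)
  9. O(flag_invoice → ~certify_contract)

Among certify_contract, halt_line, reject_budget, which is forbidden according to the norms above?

certify_contract

Premise 1 gives O(reject_budget).
The contrapositive of premise 4 (O(review_receipt → ~reject_budget)) is O(reject_budget → ~review_receipt), and O(reject_budget) is already established, so O(~review_receipt).
Premise 3, O(~flag_invoice → review_receipt), contraposes to O(~review_receipt → flag_invoice); with O(~review_receipt) we get O(flag_invoice).
From O(flag_invoice) and premise 9, O(flag_invoice → ~certify_contract), we obtain O(~certify_contract).
So O(~certify_contract) holds, i.e. certify_contract is forbidden. None of the other listed options is forbidden under the premises.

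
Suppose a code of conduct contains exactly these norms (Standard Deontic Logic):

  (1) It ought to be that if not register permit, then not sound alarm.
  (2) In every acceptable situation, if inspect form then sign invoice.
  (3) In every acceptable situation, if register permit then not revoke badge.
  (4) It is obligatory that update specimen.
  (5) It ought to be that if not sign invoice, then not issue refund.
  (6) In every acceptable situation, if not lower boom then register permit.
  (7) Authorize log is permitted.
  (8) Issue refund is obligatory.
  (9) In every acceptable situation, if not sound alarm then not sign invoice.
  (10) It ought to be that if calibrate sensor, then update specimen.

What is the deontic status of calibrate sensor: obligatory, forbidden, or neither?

Premise 10 is O(calibrate_sensor → update_specimen); even if O(update_specimen) held, inferring O(calibrate_sensor) would be affirming the consequent — invalid.
No premise or chain of K-axiom applications forces O(calibrate_sensor), and none forces O(¬calibrate_sensor). So calibrate_sensor is neither obligatory nor forbidden under these norms.

Neither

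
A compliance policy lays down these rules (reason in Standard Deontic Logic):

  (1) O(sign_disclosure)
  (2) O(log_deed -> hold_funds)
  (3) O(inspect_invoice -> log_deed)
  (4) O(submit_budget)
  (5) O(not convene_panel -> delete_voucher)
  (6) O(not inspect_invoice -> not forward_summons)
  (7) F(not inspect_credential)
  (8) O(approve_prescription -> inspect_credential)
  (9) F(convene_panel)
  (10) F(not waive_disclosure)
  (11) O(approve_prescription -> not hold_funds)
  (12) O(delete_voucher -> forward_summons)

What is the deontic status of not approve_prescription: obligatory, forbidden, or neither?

Premise 9 is F(convene_panel), i.e. O(not convene_panel).
Applying K to premise 5 (O(not convene_panel -> delete_voucher)) and O(not convene_panel) yields O(delete_voucher).
Premise 12 is O(delete_voucher -> forward_summons); since O(delete_voucher), deontic closure gives O(forward_summons).
The contrapositive of premise 6 (O(not inspect_invoice -> not forward_summons)) is O(forward_summons -> inspect_invoice), and O(forward_summons) is already established, so O(inspect_invoice).
From O(inspect_invoice) and premise 3, O(inspect_invoice -> log_deed), we obtain O(log_deed).
With premise 2, O(log_deed -> hold_funds), the K-axiom yields O(hold_funds).
Premise 11, O(approve_prescription -> not hold_funds), contraposes to O(hold_funds -> not approve_prescription); with O(hold_funds) we get O(not approve_prescription).
Premises 1, 4, 7, 8, 10 do not contribute to this derivation.
Hence not approve_prescription is obligatory.

Obligatory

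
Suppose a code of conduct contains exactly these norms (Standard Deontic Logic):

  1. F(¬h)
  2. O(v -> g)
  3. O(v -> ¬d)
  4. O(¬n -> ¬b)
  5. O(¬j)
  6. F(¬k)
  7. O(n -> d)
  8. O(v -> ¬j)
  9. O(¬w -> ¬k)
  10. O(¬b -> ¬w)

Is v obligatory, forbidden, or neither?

Forbidden

F(¬k) at premise 6 means O(k).
Premise 9 is O(¬w -> ¬k); contrapositively O(k -> w). Since O(k) holds, K gives O(w).
The contrapositive of premise 10 (O(¬b -> ¬w)) is O(w -> b), and O(w) is already established, so O(b).
Premise 4, O(¬n -> ¬b), contraposes to O(b -> n); with O(b) we get O(n).
With premise 7, O(n -> d), the K-axiom yields O(d).
Premise 3, O(v -> ¬d), contraposes to O(d -> ¬v); with O(d) we get O(¬v).
Premises 1, 2, 5, 8 do not contribute to this derivation.
Thus O(¬v), which is F(v): v is forbidden.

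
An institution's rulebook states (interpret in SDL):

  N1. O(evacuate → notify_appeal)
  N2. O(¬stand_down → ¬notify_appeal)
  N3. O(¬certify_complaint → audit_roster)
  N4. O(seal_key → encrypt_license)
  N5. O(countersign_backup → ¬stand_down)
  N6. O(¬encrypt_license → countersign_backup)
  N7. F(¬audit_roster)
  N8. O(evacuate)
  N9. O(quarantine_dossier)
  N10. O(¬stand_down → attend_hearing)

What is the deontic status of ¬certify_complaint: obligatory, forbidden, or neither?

Premise 3 is O(¬certify_complaint → audit_roster); even if O(audit_roster) held, inferring O(¬certify_complaint) would be affirming the consequent — invalid.
No premise or chain of K-axiom applications forces O(¬certify_complaint), and none forces O(certify_complaint). So ¬certify_complaint is neither obligatory nor forbidden under these norms.

Neither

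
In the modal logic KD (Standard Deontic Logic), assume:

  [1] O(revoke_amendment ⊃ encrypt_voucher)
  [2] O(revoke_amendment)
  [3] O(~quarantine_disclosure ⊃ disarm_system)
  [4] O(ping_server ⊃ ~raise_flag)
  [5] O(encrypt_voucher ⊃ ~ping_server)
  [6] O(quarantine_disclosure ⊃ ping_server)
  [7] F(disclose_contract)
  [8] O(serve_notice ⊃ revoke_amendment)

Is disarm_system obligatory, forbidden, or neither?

Obligatory

Premise 2 states O(revoke_amendment) outright.
Premise 1 is O(revoke_amendment ⊃ encrypt_voucher); since O(revoke_amendment), deontic closure gives O(encrypt_voucher).
With premise 5, O(encrypt_voucher ⊃ ~ping_server), the K-axiom yields O(~ping_server).
The contrapositive of premise 6 (O(quarantine_disclosure ⊃ ping_server)) is O(~ping_server ⊃ ~quarantine_disclosure), and O(~ping_server) is already established, so O(~quarantine_disclosure).
With premise 3, O(~quarantine_disclosure ⊃ disarm_system), the K-axiom yields O(disarm_system).
Premises 4, 7, 8 do not contribute to this derivation.
Hence disarm_system is obligatory.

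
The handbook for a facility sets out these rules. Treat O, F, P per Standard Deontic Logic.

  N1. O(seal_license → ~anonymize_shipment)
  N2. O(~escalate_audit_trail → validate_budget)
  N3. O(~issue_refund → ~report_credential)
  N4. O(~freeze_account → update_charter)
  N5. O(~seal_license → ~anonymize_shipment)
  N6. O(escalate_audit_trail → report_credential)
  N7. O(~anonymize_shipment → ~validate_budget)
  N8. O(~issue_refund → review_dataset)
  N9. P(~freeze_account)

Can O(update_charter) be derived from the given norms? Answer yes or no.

No

Premise 4 is O(~freeze_account → update_charter), but O(~freeze_account) is not derivable from the premises (the permission P(~freeze_account) asserts only ~O(freeze_account), not O(~freeze_account)), so it does not yield O(update_charter).
No other premise forces O(update_charter). An ideal world satisfying every premise can still have update_charter false, so O(update_charter) is not derivable.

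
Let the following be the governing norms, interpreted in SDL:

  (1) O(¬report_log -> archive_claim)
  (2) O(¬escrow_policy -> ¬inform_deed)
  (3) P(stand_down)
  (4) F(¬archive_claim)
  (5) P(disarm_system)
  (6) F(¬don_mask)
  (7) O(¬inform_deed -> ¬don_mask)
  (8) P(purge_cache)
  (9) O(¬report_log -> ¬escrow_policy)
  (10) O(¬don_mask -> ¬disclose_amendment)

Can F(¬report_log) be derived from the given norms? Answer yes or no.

Premise 6 is F(¬don_mask), i.e. O(don_mask).
Premise 7, O(¬inform_deed -> ¬don_mask), contraposes to O(don_mask -> inform_deed); with O(don_mask) we get O(inform_deed).
Premise 2 is O(¬escrow_policy -> ¬inform_deed); contrapositively O(inform_deed -> escrow_policy). Since O(inform_deed) holds, K gives O(escrow_policy).
Premise 9 is O(¬report_log -> ¬escrow_policy); contrapositively O(escrow_policy -> report_log). Since O(escrow_policy) holds, K gives O(report_log).
Premises 1, 3, 4, 5, 8, 10 do not contribute to this derivation.
So O(report_log) holds, i.e. F(¬report_log). The claim follows.

Yes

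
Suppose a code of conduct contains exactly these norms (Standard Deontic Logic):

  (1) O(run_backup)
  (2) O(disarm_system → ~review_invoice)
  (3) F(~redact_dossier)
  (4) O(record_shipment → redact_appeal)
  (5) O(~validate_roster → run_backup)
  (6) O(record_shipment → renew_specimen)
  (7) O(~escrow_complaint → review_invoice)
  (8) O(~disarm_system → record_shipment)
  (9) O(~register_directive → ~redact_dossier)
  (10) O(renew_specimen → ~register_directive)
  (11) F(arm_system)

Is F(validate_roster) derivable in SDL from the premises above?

Premise 5 is O(~validate_roster → run_backup); even if O(run_backup) held, inferring O(~validate_roster) would be affirming the consequent — invalid.
No other premise forces O(~validate_roster). An ideal world satisfying every premise can still have validate_roster true, so F(validate_roster) is not derivable.

No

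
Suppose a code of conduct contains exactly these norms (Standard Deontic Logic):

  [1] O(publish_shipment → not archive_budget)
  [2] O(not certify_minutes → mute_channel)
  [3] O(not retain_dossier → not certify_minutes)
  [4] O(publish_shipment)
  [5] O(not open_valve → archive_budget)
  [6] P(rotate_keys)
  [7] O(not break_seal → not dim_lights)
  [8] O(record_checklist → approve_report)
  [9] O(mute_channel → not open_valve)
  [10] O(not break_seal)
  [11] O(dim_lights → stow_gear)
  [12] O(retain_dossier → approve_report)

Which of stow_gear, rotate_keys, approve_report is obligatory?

approve_report

Premise 4 states O(publish_shipment) outright.
Premise 1 is O(publish_shipment → not archive_budget); since O(publish_shipment), deontic closure gives O(not archive_budget).
The contrapositive of premise 5 (O(not open_valve → archive_budget)) is O(not archive_budget → open_valve), and O(not archive_budget) is already established, so O(open_valve).
Premise 9, O(mute_channel → not open_valve), contraposes to O(open_valve → not mute_channel); with O(open_valve) we get O(not mute_channel).
Premise 2 is O(not certify_minutes → mute_channel); contrapositively O(not mute_channel → certify_minutes). Since O(not mute_channel) holds, K gives O(certify_minutes).
The contrapositive of premise 3 (O(not retain_dossier → not certify_minutes)) is O(certify_minutes → retain_dossier), and O(certify_minutes) is already established, so O(retain_dossier).
Applying K to premise 12 (O(retain_dossier → approve_report)) and O(retain_dossier) yields O(approve_report).
So O(approve_report) holds — approve_report is obligatory. None of the other listed options is made obligatory by any chain of premises.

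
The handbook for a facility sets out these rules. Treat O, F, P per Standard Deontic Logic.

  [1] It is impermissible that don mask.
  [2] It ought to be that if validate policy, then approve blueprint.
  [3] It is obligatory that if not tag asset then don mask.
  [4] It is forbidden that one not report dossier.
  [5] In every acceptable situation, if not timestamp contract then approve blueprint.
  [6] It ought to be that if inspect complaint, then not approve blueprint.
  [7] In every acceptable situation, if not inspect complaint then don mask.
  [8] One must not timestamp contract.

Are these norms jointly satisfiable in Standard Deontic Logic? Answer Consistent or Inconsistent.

Premise 8 is F(timestamp_contract), i.e. O(¬timestamp_contract).
With premise 5, O(¬timestamp_contract → approve_blueprint), the K-axiom yields O(approve_blueprint).
The contrapositive of premise 6 (O(inspect_complaint → ¬approve_blueprint)) is O(approve_blueprint → ¬inspect_complaint), and O(approve_blueprint) is already established, so O(¬inspect_complaint).
With premise 7, O(¬inspect_complaint → don_mask), the K-axiom yields O(don_mask).
Yet premise 1 is F(don_mask), i.e. O(¬don_mask).
We now have both O(don_mask) and O(¬don_mask) — don_mask is simultaneously obligatory and forbidden, violating the D-axiom.

Inconsistent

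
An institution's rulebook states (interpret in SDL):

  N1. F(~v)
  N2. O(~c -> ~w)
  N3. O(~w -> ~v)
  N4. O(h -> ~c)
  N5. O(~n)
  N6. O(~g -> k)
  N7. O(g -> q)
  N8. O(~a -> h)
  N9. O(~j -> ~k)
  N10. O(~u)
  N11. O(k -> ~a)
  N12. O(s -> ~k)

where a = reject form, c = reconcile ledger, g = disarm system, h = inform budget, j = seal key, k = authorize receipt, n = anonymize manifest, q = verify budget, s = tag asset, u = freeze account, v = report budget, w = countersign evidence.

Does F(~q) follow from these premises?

Premise 1, F(~v), is equivalent to O(v).
The contrapositive of premise 3 (O(~w -> ~v)) is O(v -> w), and O(v) is already established, so O(w).
Premise 2, O(~c -> ~w), contraposes to O(w -> c); with O(w) we get O(c).
Premise 4, O(h -> ~c), contraposes to O(c -> ~h); with O(c) we get O(~h).
Premise 8 is O(~a -> h); contrapositively O(~h -> a). Since O(~h) holds, K gives O(a).
Premise 11, O(k -> ~a), contraposes to O(a -> ~k); with O(a) we get O(~k).
Premise 6 is O(~g -> k); contrapositively O(~k -> g). Since O(~k) holds, K gives O(g).
From O(g) and premise 7, O(g -> q), we obtain O(q).
Premises 5, 9, 10, 12 do not contribute to this derivation.
So O(q) holds, i.e. F(~q). The claim follows.

Yes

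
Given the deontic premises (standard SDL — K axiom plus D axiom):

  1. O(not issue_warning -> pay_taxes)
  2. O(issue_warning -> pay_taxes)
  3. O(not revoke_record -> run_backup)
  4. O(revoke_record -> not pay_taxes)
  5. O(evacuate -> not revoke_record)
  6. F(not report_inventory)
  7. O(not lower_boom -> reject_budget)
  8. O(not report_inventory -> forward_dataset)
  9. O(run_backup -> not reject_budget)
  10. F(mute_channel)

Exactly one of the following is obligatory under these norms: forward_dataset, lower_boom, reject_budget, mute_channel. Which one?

Premises 2 and 1 are O(issue_warning -> pay_taxes) and O(not issue_warning -> pay_taxes); every ideal world satisfies issue_warning or not issue_warning, so in either case pay_taxes holds — hence O(pay_taxes).
Premise 4 is O(revoke_record -> not pay_taxes); contrapositively O(pay_taxes -> not revoke_record). Since O(pay_taxes) holds, K gives O(not revoke_record).
Applying K to premise 3 (O(not revoke_record -> run_backup)) and O(not revoke_record) yields O(run_backup).
From O(run_backup) and premise 9, O(run_backup -> not reject_budget), we obtain O(not reject_budget).
Premise 7, O(not lower_boom -> reject_budget), contraposes to O(not reject_budget -> lower_boom); with O(not reject_budget) we get O(lower_boom).
So O(lower_boom) holds — lower_boom is obligatory. None of the other listed options is made obligatory by any chain of premises.

lower_boom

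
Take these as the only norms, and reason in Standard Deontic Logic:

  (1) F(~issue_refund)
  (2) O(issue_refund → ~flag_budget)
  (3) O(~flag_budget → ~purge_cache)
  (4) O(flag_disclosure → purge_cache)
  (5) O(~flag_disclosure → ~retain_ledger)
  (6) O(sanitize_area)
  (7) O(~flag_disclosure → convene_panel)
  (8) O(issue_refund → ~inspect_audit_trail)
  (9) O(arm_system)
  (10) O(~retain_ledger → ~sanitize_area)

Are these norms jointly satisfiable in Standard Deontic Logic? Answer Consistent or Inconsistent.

Inconsistent

From premise 6 we have O(sanitize_area).
Premise 10, O(~retain_ledger → ~sanitize_area), contraposes to O(sanitize_area → retain_ledger); with O(sanitize_area) we get O(retain_ledger).
The contrapositive of premise 5 (O(~flag_disclosure → ~retain_ledger)) is O(retain_ledger → flag_disclosure), and O(retain_ledger) is already established, so O(flag_disclosure).
Premise 4 is O(flag_disclosure → purge_cache); since O(flag_disclosure), deontic closure gives O(purge_cache).
Premise 3 is O(~flag_budget → ~purge_cache); contrapositively O(purge_cache → flag_budget). Since O(purge_cache) holds, K gives O(flag_budget).
Premise 2, O(issue_refund → ~flag_budget), contraposes to O(flag_budget → ~issue_refund); with O(flag_budget) we get O(~issue_refund).
But premise 1, F(~issue_refund), means O(issue_refund).
We now have both O(~issue_refund) and O(issue_refund) — issue_refund is simultaneously obligatory and forbidden, violating the D-axiom.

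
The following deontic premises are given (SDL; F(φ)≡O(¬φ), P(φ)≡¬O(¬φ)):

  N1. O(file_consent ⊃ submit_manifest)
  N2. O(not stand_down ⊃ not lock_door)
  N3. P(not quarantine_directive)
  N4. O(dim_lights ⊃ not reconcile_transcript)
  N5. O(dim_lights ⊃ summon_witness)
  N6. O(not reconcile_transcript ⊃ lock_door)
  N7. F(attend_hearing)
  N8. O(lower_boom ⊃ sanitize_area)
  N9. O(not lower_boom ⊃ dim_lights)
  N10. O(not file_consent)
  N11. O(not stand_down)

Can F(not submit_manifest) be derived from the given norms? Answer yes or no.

Premise 1 is O(file_consent ⊃ submit_manifest), but O(file_consent) is not derivable from the premises, so it does not yield O(submit_manifest).
No other premise forces O(submit_manifest). An ideal world satisfying every premise can still have not submit_manifest true, so F(not submit_manifest) is not derivable.

No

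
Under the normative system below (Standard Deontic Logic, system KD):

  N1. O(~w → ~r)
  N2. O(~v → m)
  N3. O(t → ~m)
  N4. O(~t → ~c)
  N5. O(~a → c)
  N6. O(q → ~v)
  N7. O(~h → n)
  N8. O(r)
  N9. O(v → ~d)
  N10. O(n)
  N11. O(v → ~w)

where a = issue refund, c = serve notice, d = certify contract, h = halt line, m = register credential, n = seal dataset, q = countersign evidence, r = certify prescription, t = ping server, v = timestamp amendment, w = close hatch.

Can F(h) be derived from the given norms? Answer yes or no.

Premise 7 is O(~h → n); even if O(n) held, inferring O(~h) would be affirming the consequent — invalid.
No other premise forces O(~h). An ideal world satisfying every premise can still have h true, so F(h) is not derivable.

No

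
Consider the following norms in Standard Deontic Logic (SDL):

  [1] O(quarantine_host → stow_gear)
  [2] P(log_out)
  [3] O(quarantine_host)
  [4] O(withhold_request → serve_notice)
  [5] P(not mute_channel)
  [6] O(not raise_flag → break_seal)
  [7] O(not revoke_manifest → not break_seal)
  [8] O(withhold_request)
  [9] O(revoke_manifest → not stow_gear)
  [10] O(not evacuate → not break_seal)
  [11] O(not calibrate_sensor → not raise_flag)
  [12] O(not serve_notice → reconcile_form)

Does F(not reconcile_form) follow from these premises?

No

Premise 12 is O(not serve_notice → reconcile_form), but O(not serve_notice) is not derivable from the premises, so it does not yield O(reconcile_form).
No other premise forces O(reconcile_form). An ideal world satisfying every premise can still have not reconcile_form true, so F(not reconcile_form) is not derivable.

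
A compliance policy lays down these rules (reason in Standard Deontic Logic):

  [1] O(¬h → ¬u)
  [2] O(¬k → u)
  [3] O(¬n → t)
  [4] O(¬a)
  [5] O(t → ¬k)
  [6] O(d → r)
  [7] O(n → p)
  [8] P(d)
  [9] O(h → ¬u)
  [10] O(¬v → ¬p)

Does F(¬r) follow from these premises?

Premise 6 is O(d → r), but O(d) is not derivable from the premises (the permission P(d) asserts only ¬O(¬d), not O(d)), so it does not yield O(r).
No other premise forces O(r). An ideal world satisfying every premise can still have ¬r true, so F(¬r) is not derivable.

No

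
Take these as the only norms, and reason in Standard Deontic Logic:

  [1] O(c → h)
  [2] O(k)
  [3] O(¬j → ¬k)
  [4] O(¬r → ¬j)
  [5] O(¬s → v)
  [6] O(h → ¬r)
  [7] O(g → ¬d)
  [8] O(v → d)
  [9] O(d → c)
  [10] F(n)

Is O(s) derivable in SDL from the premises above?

Yes

Premise 2 gives O(k).
Premise 3, O(¬j → ¬k), contraposes to O(k → j); with O(k) we get O(j).
Premise 4 is O(¬r → ¬j); contrapositively O(j → r). Since O(j) holds, K gives O(r).
Premise 6 is O(h → ¬r); contrapositively O(r → ¬h). Since O(r) holds, K gives O(¬h).
Premise 1 is O(c → h); contrapositively O(¬h → ¬c). Since O(¬h) holds, K gives O(¬c).
Premise 9 is O(d → c); contrapositively O(¬c → ¬d). Since O(¬c) holds, K gives O(¬d).
Premise 8, O(v → d), contraposes to O(¬d → ¬v); with O(¬d) we get O(¬v).
The contrapositive of premise 5 (O(¬s → v)) is O(¬v → s), and O(¬v) is already established, so O(s).
Premises 7, 10 do not contribute to this derivation.
So O(s) follows.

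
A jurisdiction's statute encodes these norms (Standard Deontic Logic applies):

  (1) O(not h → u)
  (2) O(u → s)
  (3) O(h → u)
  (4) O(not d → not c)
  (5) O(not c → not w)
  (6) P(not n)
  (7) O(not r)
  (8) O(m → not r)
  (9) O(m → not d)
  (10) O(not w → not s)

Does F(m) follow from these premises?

By case analysis on not h: premise 1 gives O(not h → u) and premise 3 gives O(h → u), so O(u) either way.
With premise 2, O(u → s), the K-axiom yields O(s).
Premise 10 is O(not w → not s); contrapositively O(s → w). Since O(s) holds, K gives O(w).
The contrapositive of premise 5 (O(not c → not w)) is O(w → c), and O(w) is already established, so O(c).
Premise 4, O(not d → not c), contraposes to O(c → d); with O(c) we get O(d).
Premise 9, O(m → not d), contraposes to O(d → not m); with O(d) we get O(not m).
Premises 6, 7, 8 do not contribute to this derivation.
So O(not m) holds, i.e. F(m). The claim follows.

Yes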